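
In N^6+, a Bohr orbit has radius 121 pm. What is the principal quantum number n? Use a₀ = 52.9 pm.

r_n = n²a₀/Z ⇒ n² = rZ/a₀ = 121 × 7 / 52.9 ≈ 16.01
n = 4

4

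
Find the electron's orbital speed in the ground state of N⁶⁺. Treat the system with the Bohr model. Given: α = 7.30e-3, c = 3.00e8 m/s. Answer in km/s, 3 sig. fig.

v_n = Zαc/n = 7 × 0.00730 × 3.00e8 / 1
    = 1.53e4 km/s

1.53e4 km/s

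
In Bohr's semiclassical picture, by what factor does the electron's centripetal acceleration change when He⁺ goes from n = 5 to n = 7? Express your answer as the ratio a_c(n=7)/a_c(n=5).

a_c ∝ Z^3 · n^-4; with Z fixed, a_c ∝ n^-4.
a_c(n=7)/a_c(n=5) = (7/5)^-4 = 625/2401

625/2401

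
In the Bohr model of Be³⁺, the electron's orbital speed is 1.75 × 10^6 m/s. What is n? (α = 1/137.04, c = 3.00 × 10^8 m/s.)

5

v_n = Zαc/n ⇒ n = Zαc/v = 4 × 0.00730 × 3.00 × 10^8 / 1.75 × 10^6 ≈ 5.00
n = 5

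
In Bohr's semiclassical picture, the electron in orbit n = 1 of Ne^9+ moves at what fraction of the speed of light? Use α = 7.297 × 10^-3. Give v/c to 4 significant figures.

v_n = Zαc/n, so v/c = Zα/n = 10 × 0.007297 / 1 = 0.07297

0.07297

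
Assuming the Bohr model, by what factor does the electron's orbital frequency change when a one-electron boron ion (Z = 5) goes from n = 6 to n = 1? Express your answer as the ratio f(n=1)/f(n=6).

216

f ∝ Z^2 · n^-3; with Z fixed, f ∝ n^-3.
f(n=1)/f(n=6) = (1/6)^-3 = 216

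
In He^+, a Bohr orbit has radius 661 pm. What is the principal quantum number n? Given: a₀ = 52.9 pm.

r_n = n²a₀/Z ⇒ n² = rZ/a₀ = 661 × 2 / 52.9 ≈ 24.99
n = 5

5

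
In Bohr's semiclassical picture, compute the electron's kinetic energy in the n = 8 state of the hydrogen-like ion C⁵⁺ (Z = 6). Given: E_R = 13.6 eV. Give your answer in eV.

7.65 eV

For a Coulomb orbit the virial theorem gives K = −E_n.
E_n = −E_R·Z²/n², so K = E_R·Z²/n² = 13.6 × 6²/8² = 7.65 eV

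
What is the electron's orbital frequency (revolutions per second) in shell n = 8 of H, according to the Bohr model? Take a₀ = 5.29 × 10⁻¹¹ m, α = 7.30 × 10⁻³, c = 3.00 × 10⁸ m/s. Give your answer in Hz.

1.29 × 10¹³ Hz

r = n²a₀/Z = 3.39 × 10⁻⁹ m, v = Zαc/n = 2.74 × 10⁵ m/s
f = v/(2πr) = 1.29 × 10¹³ Hz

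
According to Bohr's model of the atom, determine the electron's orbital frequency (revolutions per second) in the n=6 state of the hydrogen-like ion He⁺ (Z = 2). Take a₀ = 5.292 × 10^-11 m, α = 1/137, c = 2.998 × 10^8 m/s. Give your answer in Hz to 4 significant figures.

r = n²a₀/Z = 9.526 × 10^-10 m, v = Zαc/n = 7.294 × 10^5 m/s
f = v/(2πr) = 1.219 × 10^14 Hz

1.219 × 10^14 Hz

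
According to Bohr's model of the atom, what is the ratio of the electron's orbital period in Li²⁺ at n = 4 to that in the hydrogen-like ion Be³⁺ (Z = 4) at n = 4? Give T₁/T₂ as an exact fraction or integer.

T ∝ Z^-2 · n^3
T₁/T₂ = (3/4)^-2 · (4/4)^3 = 16/9

16/9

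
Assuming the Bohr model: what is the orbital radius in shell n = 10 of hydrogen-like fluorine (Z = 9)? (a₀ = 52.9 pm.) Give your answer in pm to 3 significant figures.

r_n = n²a₀/Z = 10² × 52.9 / 9
    = 100 × 52.9 / 9 = 588 pm

588 pm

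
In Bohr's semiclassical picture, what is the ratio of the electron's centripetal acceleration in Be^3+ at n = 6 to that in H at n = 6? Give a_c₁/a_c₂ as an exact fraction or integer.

a_c ∝ Z^3 · n^-4
a_c₁/a_c₂ = (4/1)^3 · (6/6)^-4 = 64

64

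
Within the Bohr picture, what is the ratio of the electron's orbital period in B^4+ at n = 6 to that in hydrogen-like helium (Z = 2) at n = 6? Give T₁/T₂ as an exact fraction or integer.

4/25

T ∝ Z^-2 · n^3
T₁/T₂ = (5/2)^-2 · (6/6)^3 = 4/25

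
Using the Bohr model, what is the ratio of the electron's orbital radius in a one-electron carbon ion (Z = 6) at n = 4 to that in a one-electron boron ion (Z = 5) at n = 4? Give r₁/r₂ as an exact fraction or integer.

r ∝ Z^-1 · n^2
r₁/r₂ = (6/5)^-1 · (4/4)^2 = 5/6

5/6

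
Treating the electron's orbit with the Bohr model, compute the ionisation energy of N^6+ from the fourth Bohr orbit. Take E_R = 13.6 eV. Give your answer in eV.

41.6 eV

E_n = −E_R·Z²/n² = −13.6 × 7²/4² eV = -41.6 eV
Ionisation energy = −E_n = 41.6 eV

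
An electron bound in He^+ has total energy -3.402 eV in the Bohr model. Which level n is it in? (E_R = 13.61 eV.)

4

E_n = −E_R Z²/n² ⇒ n² = E_R Z²/(−E_n) = 13.61 × 2² / 3.402 ≈ 16.00
n = 4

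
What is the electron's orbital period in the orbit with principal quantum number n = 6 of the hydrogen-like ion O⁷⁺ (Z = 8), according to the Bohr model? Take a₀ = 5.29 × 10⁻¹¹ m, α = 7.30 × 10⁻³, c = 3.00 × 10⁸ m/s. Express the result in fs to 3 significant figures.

0.512 fs

r = n²a₀/Z = 6²·5.29 × 10⁻¹¹/8 = 2.38 × 10⁻¹⁰ m
v = Zαc/n = 8·0.00730·3.00 × 10⁸/6 = 2.92 × 10⁶ m/s
T = 2πr/v = 5.12 × 10⁻¹⁶ s = 0.512 fs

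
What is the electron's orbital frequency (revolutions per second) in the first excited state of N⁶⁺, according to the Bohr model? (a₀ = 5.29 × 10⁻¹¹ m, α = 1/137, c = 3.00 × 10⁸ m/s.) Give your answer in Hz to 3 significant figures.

4.04 × 10¹⁶ Hz

r = n²a₀/Z = 3.02 × 10⁻¹¹ m, v = Zαc/n = 7.66 × 10⁶ m/s
f = v/(2πr) = 4.04 × 10¹⁶ Hz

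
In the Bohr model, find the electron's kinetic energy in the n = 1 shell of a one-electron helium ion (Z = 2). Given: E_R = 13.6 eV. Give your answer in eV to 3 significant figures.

For a Coulomb orbit the virial theorem gives K = −E_n.
E_n = −E_R·Z²/n², so K = E_R·Z²/n² = 13.6 × 2²/1² = 54.4 eV

54.4 eV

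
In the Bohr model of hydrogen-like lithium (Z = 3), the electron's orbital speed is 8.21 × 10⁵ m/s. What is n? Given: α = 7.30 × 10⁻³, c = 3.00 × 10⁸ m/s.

v_n = Zαc/n ⇒ n = Zαc/v = 3 × 0.00730 × 3.00 × 10⁸ / 8.21 × 10⁵ ≈ 8.00
n = 8

8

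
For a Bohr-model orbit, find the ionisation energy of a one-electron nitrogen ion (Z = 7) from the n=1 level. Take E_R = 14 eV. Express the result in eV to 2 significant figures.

690 eV

E_n = −E_R·Z²/n² = −14 × 7²/1² eV = -690 eV
Ionisation energy = −E_n = 690 eV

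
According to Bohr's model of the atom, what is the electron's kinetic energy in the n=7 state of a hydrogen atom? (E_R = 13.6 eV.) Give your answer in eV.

For a Coulomb orbit the virial theorem gives K = −E_n.
E_n = −E_R·Z²/n², so K = E_R·Z²/n² = 13.6 × 1²/7² = 0.278 eV

0.278 eV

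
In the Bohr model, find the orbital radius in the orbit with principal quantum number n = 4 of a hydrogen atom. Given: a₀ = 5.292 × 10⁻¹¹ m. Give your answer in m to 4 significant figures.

r_n = n²a₀/Z = 4² × 5.292 × 10⁻¹¹ / 1
    = 16 × 5.292 × 10⁻¹¹ / 1 = 8.467 × 10⁻¹⁰ m

8.467 × 10⁻¹⁰ m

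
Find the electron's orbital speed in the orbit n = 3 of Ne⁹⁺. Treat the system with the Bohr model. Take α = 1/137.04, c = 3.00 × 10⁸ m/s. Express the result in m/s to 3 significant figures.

7.30 × 10⁶ m/s

v_n = Zαc/n = 10 × 0.00730 × 3.00 × 10⁸ / 3
    = 7.30 × 10⁶ m/s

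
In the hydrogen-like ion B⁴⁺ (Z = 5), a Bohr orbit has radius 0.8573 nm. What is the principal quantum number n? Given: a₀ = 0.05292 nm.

r_n = n²a₀/Z ⇒ n² = rZ/a₀ = 0.8573 × 5 / 0.05292 ≈ 81.00
n = 9

9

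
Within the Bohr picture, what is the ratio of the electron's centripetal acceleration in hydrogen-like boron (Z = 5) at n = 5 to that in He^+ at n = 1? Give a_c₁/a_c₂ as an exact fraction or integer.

1/40

a_c ∝ Z^3 · n^-4
a_c₁/a_c₂ = (5/2)^3 · (5/1)^-4 = 1/40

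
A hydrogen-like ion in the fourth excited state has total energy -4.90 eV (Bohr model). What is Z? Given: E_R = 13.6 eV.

3

E_n = −E_R Z²/n² ⇒ Z² = −E_n n²/E_R = 4.90 × 5² / 13.6 ≈ 9.01
Z = 3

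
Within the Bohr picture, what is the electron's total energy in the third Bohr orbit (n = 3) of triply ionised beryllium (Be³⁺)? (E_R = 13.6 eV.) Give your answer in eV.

-24.2 eV

E_n = −E_R·Z²/n² = −13.6 × 4²/3² = -24.2 eV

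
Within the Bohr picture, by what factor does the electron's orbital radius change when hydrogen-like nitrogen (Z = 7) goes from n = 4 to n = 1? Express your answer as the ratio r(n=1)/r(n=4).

r ∝ Z^-1 · n^2; with Z fixed, r ∝ n^2.
r(n=1)/r(n=4) = (1/4)^2 = 1/16

1/16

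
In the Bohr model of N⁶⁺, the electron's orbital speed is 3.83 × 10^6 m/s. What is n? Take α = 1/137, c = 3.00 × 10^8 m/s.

v_n = Zαc/n ⇒ n = Zαc/v = 7 × 0.00730 × 3.00 × 10^8 / 3.83 × 10^6 ≈ 4.00
n = 4

4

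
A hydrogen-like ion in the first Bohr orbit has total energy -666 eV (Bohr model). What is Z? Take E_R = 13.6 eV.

7

E_n = −E_R Z²/n² ⇒ Z² = −E_n n²/E_R = 666 × 1² / 13.6 ≈ 48.97
Z = 7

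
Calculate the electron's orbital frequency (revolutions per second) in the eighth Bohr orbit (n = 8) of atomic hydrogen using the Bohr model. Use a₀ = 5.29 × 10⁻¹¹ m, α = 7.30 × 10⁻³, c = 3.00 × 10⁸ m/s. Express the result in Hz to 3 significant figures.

1.29 × 10¹³ Hz

r = n²a₀/Z = 3.39 × 10⁻⁹ m, v = Zαc/n = 2.74 × 10⁵ m/s
f = v/(2πr) = 1.29 × 10¹³ Hz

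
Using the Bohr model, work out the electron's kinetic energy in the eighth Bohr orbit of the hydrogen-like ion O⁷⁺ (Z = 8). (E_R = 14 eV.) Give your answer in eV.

14 eV

For a Coulomb orbit the virial theorem gives K = −E_n.
E_n = −E_R·Z²/n², so K = E_R·Z²/n² = 14 × 8²/8² = 14 eV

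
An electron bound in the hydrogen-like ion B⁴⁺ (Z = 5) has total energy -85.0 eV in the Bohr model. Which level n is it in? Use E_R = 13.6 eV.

E_n = −E_R Z²/n² ⇒ n² = E_R Z²/(−E_n) = 13.6 × 5² / 85.0 ≈ 4.00
n = 2

2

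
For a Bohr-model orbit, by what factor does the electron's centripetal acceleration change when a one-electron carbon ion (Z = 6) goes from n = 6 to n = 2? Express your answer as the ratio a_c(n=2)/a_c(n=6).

81

a_c ∝ Z^3 · n^-4; with Z fixed, a_c ∝ n^-4.
a_c(n=2)/a_c(n=6) = (2/6)^-4 = 81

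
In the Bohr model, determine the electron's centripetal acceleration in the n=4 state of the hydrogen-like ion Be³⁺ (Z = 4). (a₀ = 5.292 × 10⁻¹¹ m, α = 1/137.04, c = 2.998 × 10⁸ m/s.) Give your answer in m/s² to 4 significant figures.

2.261 × 10²² m/s²

r = n²a₀/Z = 2.117 × 10⁻¹⁰ m, v = Zαc/n = 2.188 × 10⁶ m/s
a = v²/r = (2.188 × 10⁶)² / 2.117 × 10⁻¹⁰ = 2.261 × 10²² m/s²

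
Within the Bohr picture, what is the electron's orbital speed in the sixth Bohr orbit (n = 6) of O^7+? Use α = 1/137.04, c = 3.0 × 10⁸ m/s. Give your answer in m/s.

2.9 × 10⁶ m/s

v_n = Zαc/n = 8 × 0.0073 × 3.0 × 10⁸ / 6
    = 2.9 × 10⁶ m/s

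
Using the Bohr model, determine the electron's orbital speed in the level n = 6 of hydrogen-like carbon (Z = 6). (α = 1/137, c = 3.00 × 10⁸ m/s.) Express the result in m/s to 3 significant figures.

2.19 × 10⁶ m/s

v_n = Zαc/n = 6 × 0.00730 × 3.00 × 10⁸ / 6
    = 2.19 × 10⁶ m/s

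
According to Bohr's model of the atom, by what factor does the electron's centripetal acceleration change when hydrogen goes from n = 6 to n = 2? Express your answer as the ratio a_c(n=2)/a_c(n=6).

81

a_c ∝ Z^3 · n^-4; with Z fixed, a_c ∝ n^-4.
a_c(n=2)/a_c(n=6) = (2/6)^-4 = 81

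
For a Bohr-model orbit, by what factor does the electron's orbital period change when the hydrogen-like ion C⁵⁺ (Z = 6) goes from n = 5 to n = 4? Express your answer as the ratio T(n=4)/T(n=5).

64/125

T ∝ Z^-2 · n^3; with Z fixed, T ∝ n^3.
T(n=4)/T(n=5) = (4/5)^3 = 64/125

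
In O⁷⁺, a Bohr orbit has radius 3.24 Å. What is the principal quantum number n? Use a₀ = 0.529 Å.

7

r_n = n²a₀/Z ⇒ n² = rZ/a₀ = 3.24 × 8 / 0.529 ≈ 49.00
n = 7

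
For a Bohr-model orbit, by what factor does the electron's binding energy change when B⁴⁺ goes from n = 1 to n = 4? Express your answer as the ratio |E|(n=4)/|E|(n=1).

1/16

|E| ∝ Z^2 · n^-2; with Z fixed, |E| ∝ n^-2.
|E|(n=4)/|E|(n=1) = (4/1)^-2 = 1/16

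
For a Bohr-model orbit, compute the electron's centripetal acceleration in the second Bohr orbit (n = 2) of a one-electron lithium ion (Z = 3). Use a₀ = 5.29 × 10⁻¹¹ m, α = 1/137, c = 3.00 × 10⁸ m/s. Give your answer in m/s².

1.53 × 10²³ m/s²

r = n²a₀/Z = 7.05 × 10⁻¹¹ m, v = Zαc/n = 3.28 × 10⁶ m/s
a = v²/r = (3.28 × 10⁶)² / 7.05 × 10⁻¹¹ = 1.53 × 10²³ m/s²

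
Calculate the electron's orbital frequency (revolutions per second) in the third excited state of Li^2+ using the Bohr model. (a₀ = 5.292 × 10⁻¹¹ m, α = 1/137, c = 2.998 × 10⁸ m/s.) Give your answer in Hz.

9.255 × 10¹⁴ Hz

r = n²a₀/Z = 2.822 × 10⁻¹⁰ m, v = Zαc/n = 1.641 × 10⁶ m/s
f = v/(2πr) = 9.255 × 10¹⁴ Hz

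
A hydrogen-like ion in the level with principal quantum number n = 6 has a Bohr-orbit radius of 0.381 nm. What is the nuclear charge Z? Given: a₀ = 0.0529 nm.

r_n = n²a₀/Z ⇒ Z = n²a₀/r = 6² × 0.0529 / 0.381 ≈ 5.00
Z = 5

5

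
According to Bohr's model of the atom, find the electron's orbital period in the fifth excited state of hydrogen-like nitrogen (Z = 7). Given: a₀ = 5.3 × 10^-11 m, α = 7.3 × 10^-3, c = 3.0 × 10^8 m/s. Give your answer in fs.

0.67 fs

r = n²a₀/Z = 6²·5.3 × 10^-11/7 = 2.7 × 10^-10 m
v = Zαc/n = 7·0.0073·3.0 × 10^8/6 = 2.6 × 10^6 m/s
T = 2πr/v = 6.7 × 10^-16 s = 0.67 fs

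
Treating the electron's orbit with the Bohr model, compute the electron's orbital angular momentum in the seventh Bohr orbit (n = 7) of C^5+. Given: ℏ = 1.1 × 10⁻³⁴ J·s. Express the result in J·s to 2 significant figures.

L_n = nℏ = 7 × 1.1 × 10⁻³⁴ = 7.7 × 10⁻³⁴ J·s

7.7 × 10⁻³⁴ J·s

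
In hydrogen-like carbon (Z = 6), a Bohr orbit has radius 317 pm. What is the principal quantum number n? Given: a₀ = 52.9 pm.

r_n = n²a₀/Z ⇒ n² = rZ/a₀ = 317 × 6 / 52.9 ≈ 35.95
n = 6

6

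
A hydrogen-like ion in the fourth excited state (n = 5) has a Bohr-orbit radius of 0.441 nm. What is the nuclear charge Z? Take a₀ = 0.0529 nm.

r_n = n²a₀/Z ⇒ Z = n²a₀/r = 5² × 0.0529 / 0.441 ≈ 3.00
Z = 3

3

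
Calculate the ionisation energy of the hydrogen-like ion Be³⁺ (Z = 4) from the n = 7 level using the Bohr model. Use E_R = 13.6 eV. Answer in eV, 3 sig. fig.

E_n = −E_R·Z²/n² = −13.6 × 4²/7² eV = -4.44 eV
Ionisation energy = −E_n = 4.44 eV

4.44 eV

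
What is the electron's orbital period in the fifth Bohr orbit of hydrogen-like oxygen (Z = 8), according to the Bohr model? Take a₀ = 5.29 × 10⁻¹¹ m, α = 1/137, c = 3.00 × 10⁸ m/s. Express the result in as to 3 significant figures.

296 as

r = n²a₀/Z = 5²·5.29 × 10⁻¹¹/8 = 1.65 × 10⁻¹⁰ m
v = Zαc/n = 8·0.00730·3.00 × 10⁸/5 = 3.50 × 10⁶ m/s
T = 2πr/v = 2.96 × 10⁻¹⁶ s = 296 as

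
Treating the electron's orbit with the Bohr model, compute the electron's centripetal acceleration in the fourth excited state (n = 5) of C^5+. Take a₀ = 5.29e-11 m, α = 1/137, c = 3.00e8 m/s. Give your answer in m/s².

3.13e22 m/s²

r = n²a₀/Z = 2.20e-10 m, v = Zαc/n = 2.63e6 m/s
a = v²/r = (2.63e6)² / 2.20e-10 = 3.13e22 m/s²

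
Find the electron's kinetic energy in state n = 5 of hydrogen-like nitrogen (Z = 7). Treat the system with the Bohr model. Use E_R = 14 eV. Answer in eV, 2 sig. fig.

27 eV

For a Coulomb orbit the virial theorem gives K = −E_n.
E_n = −E_R·Z²/n², so K = E_R·Z²/n² = 14 × 7²/5² = 27 eV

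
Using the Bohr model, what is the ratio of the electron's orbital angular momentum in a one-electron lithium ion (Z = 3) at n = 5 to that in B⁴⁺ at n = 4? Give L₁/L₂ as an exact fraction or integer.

L = nℏ is independent of Z.
L₁/L₂ = n₁/n₂ = 5/4 = 5/4

5/4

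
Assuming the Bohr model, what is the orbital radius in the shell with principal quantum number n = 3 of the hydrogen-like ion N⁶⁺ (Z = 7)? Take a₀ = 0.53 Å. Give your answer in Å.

r_n = n²a₀/Z = 3² × 0.53 / 7
    = 9 × 0.53 / 7 = 0.68 Å

0.68 Å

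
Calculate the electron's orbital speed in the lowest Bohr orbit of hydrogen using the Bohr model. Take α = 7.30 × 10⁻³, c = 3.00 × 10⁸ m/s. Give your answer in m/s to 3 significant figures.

v_n = Zαc/n = 1 × 0.00730 × 3.00 × 10⁸ / 1
    = 2.19 × 10⁶ m/s

2.19 × 10⁶ m/s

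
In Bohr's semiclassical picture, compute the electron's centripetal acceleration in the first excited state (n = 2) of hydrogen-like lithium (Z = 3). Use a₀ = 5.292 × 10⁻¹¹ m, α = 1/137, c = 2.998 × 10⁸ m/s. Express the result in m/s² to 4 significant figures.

1.527 × 10²³ m/s²

r = n²a₀/Z = 7.056 × 10⁻¹¹ m, v = Zαc/n = 3.282 × 10⁶ m/s
a = v²/r = (3.282 × 10⁶)² / 7.056 × 10⁻¹¹ = 1.527 × 10²³ m/s²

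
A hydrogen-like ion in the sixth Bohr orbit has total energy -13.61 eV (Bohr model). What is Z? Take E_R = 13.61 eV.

E_n = −E_R Z²/n² ⇒ Z² = −E_n n²/E_R = 13.61 × 6² / 13.61 ≈ 36.00
Z = 6

6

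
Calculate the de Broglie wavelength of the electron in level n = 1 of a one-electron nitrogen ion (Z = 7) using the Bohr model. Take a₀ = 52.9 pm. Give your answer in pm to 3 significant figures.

47.5 pm

The Bohr quantisation condition is nλ = 2πr_n.
r_n = n²a₀/Z = 7.56 pm
λ = 2πr_n/n = 2π·7.56/1 = 47.5 pm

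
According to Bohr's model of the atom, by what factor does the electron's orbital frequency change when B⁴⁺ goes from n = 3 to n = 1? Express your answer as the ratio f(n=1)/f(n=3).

27

f ∝ Z^2 · n^-3; with Z fixed, f ∝ n^-3.
f(n=1)/f(n=3) = (1/3)^-3 = 27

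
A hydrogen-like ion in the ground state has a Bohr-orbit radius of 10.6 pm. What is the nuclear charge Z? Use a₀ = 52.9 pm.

5

r_n = n²a₀/Z ⇒ Z = n²a₀/r = 1² × 52.9 / 10.6 ≈ 4.99
Z = 5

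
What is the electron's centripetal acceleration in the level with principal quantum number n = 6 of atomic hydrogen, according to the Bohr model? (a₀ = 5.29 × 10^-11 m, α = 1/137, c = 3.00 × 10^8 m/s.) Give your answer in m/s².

6.99 × 10^19 m/s²

r = n²a₀/Z = 1.90 × 10^-9 m, v = Zαc/n = 3.65 × 10^5 m/s
a = v²/r = (3.65 × 10^5)² / 1.90 × 10^-9 = 6.99 × 10^19 m/s²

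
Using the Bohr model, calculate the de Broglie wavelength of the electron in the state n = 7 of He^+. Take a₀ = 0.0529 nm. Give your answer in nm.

1.16 nm

The Bohr quantisation condition is nλ = 2πr_n.
r_n = n²a₀/Z = 1.30 nm
λ = 2πr_n/n = 2π·1.30/7 = 1.16 nm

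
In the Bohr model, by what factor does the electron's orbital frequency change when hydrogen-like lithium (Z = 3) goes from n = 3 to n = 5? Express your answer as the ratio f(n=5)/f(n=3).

27/125

f ∝ Z^2 · n^-3; with Z fixed, f ∝ n^-3.
f(n=5)/f(n=3) = (5/3)^-3 = 27/125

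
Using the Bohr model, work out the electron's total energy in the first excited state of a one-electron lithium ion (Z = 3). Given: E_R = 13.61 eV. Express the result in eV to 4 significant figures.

E_n = −E_R·Z²/n² = −13.61 × 3²/2² = -30.62 eV

-30.62 eV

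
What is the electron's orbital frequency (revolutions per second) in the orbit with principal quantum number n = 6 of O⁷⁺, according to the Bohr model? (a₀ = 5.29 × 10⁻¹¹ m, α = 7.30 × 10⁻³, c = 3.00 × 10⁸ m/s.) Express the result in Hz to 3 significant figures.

r = n²a₀/Z = 2.38 × 10⁻¹⁰ m, v = Zαc/n = 2.92 × 10⁶ m/s
f = v/(2πr) = 1.95 × 10¹⁵ Hz

1.95 × 10¹⁵ Hz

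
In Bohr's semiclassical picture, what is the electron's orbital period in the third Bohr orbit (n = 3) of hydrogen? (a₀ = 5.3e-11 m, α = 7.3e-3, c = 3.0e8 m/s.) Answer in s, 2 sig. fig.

r = n²a₀/Z = 3²·5.3e-11/1 = 4.8e-10 m
v = Zαc/n = 1·0.0073·3.0e8/3 = 7.3e5 m/s
T = 2πr/v = 4.1e-15 s

4.1e-15 s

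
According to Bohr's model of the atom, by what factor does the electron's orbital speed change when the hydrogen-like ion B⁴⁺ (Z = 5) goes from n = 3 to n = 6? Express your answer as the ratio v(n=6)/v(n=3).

1/2

v ∝ Z^1 · n^-1; with Z fixed, v ∝ n^-1.
v(n=6)/v(n=3) = (6/3)^-1 = 1/2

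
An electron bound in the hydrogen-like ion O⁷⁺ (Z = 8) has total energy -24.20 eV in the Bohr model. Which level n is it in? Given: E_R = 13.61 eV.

6

E_n = −E_R Z²/n² ⇒ n² = E_R Z²/(−E_n) = 13.61 × 8² / 24.20 ≈ 35.99
n = 6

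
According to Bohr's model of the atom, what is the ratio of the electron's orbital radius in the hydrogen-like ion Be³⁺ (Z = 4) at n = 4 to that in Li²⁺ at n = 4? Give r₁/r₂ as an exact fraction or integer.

3/4

r ∝ Z^-1 · n^2
r₁/r₂ = (4/3)^-1 · (4/4)^2 = 3/4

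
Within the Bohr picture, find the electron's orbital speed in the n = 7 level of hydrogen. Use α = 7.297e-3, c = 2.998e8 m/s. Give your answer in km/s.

v_n = Zαc/n = 1 × 0.007297 × 2.998e8 / 7
    = 312.5 km/s

312.5 km/s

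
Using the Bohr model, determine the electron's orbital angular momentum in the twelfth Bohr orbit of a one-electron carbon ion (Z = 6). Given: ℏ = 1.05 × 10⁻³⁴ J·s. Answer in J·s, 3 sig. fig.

L_n = nℏ = 12 × 1.05 × 10⁻³⁴ = 1.26 × 10⁻³³ J·s

1.26 × 10⁻³³ J·s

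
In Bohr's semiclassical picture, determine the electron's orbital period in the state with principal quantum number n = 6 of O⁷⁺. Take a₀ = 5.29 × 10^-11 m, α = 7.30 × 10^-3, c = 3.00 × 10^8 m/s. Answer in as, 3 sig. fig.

r = n²a₀/Z = 6²·5.29 × 10^-11/8 = 2.38 × 10^-10 m
v = Zαc/n = 8·0.00730·3.00 × 10^8/6 = 2.92 × 10^6 m/s
T = 2πr/v = 5.12 × 10^-16 s = 512 as

512 as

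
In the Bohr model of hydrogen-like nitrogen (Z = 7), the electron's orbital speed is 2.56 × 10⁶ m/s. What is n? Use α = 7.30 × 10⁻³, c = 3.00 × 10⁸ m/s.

6

v_n = Zαc/n ⇒ n = Zαc/v = 7 × 0.00730 × 3.00 × 10⁸ / 2.56 × 10⁶ ≈ 5.99
n = 6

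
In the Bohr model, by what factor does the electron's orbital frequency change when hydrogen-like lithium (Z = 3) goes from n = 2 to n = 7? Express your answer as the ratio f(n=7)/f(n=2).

8/343

f ∝ Z^2 · n^-3; with Z fixed, f ∝ n^-3.
f(n=7)/f(n=2) = (7/2)^-3 = 8/343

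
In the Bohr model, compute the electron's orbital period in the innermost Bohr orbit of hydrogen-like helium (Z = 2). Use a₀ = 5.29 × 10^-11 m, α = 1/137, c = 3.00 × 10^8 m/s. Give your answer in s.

r = n²a₀/Z = 1²·5.29 × 10^-11/2 = 2.65 × 10^-11 m
v = Zαc/n = 2·0.00730·3.00 × 10^8/1 = 4.38 × 10^6 m/s
T = 2πr/v = 3.79 × 10^-17 s

3.79 × 10^-17 s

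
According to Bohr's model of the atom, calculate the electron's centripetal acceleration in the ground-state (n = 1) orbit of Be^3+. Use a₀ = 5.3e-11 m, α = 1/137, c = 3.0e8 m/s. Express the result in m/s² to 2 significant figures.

r = n²a₀/Z = 1.3e-11 m, v = Zαc/n = 8.8e6 m/s
a = v²/r = (8.8e6)² / 1.3e-11 = 5.8e24 m/s²

5.8e24 m/s²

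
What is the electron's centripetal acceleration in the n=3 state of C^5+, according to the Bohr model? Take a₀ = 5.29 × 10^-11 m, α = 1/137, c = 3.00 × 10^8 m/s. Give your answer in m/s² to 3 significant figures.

2.42 × 10^23 m/s²

r = n²a₀/Z = 7.94 × 10^-11 m, v = Zαc/n = 4.38 × 10^6 m/s
a = v²/r = (4.38 × 10^6)² / 7.94 × 10^-11 = 2.42 × 10^23 m/s²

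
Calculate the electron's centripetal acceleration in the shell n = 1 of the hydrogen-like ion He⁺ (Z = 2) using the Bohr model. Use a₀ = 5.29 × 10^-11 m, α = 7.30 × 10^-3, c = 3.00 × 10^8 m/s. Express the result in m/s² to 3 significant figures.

7.25 × 10^23 m/s²

r = n²a₀/Z = 2.65 × 10^-11 m, v = Zαc/n = 4.38 × 10^6 m/s
a = v²/r = (4.38 × 10^6)² / 2.65 × 10^-11 = 7.25 × 10^23 m/s²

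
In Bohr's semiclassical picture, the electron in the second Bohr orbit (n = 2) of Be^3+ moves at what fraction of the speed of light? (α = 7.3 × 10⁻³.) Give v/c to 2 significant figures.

v_n = Zαc/n, so v/c = Zα/n = 4 × 0.0073 / 2 = 0.015

0.015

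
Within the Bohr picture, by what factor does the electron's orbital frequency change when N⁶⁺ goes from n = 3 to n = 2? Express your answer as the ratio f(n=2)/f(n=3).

f ∝ Z^2 · n^-3; with Z fixed, f ∝ n^-3.
f(n=2)/f(n=3) = (2/3)^-3 = 27/8

27/8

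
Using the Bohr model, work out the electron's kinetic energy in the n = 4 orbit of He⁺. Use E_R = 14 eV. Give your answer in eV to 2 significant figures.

3.5 eV

For a Coulomb orbit the virial theorem gives K = −E_n.
E_n = −E_R·Z²/n², so K = E_R·Z²/n² = 14 × 2²/4² = 3.5 eV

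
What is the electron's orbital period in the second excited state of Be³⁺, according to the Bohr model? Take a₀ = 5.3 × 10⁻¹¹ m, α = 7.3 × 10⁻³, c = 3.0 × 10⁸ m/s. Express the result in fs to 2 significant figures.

r = n²a₀/Z = 3²·5.3 × 10⁻¹¹/4 = 1.2 × 10⁻¹⁰ m
v = Zαc/n = 4·0.0073·3.0 × 10⁸/3 = 2.9 × 10⁶ m/s
T = 2πr/v = 2.6 × 10⁻¹⁶ s = 0.26 fs

0.26 fs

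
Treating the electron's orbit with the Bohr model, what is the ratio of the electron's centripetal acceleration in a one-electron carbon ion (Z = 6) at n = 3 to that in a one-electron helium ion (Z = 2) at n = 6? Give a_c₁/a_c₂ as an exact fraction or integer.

a_c ∝ Z^3 · n^-4
a_c₁/a_c₂ = (6/2)^3 · (3/6)^-4 = 432

432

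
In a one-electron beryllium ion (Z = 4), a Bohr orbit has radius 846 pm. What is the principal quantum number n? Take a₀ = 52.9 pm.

r_n = n²a₀/Z ⇒ n² = rZ/a₀ = 846 × 4 / 52.9 ≈ 63.97
n = 8

8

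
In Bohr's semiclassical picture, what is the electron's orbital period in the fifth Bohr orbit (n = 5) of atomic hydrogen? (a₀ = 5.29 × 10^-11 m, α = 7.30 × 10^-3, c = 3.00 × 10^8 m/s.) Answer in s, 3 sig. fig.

r = n²a₀/Z = 5²·5.29 × 10^-11/1 = 1.32 × 10^-9 m
v = Zαc/n = 1·0.00730·3.00 × 10^8/5 = 4.38 × 10^5 m/s
T = 2πr/v = 1.90 × 10^-14 s

1.90 × 10^-14 s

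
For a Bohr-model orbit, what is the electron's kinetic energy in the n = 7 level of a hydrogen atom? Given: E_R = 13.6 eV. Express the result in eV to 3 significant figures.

For a Coulomb orbit the virial theorem gives K = −E_n.
E_n = −E_R·Z²/n², so K = E_R·Z²/n² = 13.6 × 1²/7² = 0.278 eV

0.278 eV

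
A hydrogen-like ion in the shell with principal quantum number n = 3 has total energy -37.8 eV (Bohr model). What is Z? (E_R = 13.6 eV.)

E_n = −E_R Z²/n² ⇒ Z² = −E_n n²/E_R = 37.8 × 3² / 13.6 ≈ 25.01
Z = 5

5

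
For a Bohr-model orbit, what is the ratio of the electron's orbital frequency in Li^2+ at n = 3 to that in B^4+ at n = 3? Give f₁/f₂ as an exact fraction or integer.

f ∝ Z^2 · n^-3
f₁/f₂ = (3/5)^2 · (3/3)^-3 = 9/25

9/25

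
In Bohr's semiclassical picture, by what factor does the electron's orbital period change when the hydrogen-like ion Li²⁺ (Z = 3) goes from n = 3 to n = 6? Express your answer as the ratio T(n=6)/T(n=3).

8

T ∝ Z^-2 · n^3; with Z fixed, T ∝ n^3.
T(n=6)/T(n=3) = (6/3)^3 = 8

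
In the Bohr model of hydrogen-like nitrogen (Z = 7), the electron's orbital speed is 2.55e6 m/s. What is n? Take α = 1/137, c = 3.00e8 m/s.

v_n = Zαc/n ⇒ n = Zαc/v = 7 × 0.00730 × 3.00e8 / 2.55e6 ≈ 6.01
n = 6

6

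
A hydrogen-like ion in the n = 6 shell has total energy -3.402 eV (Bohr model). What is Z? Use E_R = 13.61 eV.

3

E_n = −E_R Z²/n² ⇒ Z² = −E_n n²/E_R = 3.402 × 6² / 13.61 ≈ 9.00
Z = 3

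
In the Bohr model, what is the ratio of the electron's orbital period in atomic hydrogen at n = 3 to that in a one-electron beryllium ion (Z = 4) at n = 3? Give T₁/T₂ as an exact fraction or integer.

T ∝ Z^-2 · n^3
T₁/T₂ = (1/4)^-2 · (3/3)^3 = 16

16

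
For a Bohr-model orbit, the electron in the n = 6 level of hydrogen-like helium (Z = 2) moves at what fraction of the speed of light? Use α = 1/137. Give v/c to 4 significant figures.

v_n = Zαc/n, so v/c = Zα/n = 2 × 0.007299 / 6 = 0.002433

0.002433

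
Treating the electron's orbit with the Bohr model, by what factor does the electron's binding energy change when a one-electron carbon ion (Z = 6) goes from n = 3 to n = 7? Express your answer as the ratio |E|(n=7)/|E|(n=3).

9/49

|E| ∝ Z^2 · n^-2; with Z fixed, |E| ∝ n^-2.
|E|(n=7)/|E|(n=3) = (7/3)^-2 = 9/49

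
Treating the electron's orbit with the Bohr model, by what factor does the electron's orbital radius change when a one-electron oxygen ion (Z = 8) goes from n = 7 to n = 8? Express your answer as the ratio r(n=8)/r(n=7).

r ∝ Z^-1 · n^2; with Z fixed, r ∝ n^2.
r(n=8)/r(n=7) = (8/7)^2 = 64/49

64/49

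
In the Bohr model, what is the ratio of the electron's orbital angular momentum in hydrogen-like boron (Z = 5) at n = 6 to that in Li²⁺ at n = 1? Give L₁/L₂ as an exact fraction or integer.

L = nℏ is independent of Z.
L₁/L₂ = n₁/n₂ = 6/1 = 6

6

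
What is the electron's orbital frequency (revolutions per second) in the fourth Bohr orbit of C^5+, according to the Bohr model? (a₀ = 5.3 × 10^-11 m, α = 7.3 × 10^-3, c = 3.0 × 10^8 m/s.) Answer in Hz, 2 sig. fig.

r = n²a₀/Z = 1.4 × 10^-10 m, v = Zαc/n = 3.3 × 10^6 m/s
f = v/(2πr) = 3.7 × 10^15 Hz

3.7 × 10^15 Hz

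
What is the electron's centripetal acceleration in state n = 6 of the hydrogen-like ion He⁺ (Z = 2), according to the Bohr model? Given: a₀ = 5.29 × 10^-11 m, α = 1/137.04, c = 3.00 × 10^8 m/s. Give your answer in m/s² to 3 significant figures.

r = n²a₀/Z = 9.52 × 10^-10 m, v = Zαc/n = 7.30 × 10^5 m/s
a = v²/r = (7.30 × 10^5)² / 9.52 × 10^-10 = 5.59 × 10^20 m/s²

5.59 × 10^20 m/s²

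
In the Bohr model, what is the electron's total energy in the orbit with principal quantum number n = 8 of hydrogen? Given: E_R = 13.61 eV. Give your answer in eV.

-0.2127 eV

E_n = −E_R·Z²/n² = −13.61 × 1²/8² = -0.2127 eV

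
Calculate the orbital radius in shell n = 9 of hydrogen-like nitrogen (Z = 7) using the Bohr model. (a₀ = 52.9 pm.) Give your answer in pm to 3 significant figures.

r_n = n²a₀/Z = 9² × 52.9 / 7
    = 81 × 52.9 / 7 = 612 pm

612 pm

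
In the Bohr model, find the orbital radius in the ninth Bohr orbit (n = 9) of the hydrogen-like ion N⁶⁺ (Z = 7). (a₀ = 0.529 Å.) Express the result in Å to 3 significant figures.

r_n = n²a₀/Z = 9² × 0.529 / 7
    = 81 × 0.529 / 7 = 6.12 Å

6.12 Å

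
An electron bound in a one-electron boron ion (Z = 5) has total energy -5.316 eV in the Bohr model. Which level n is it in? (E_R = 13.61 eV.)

8

E_n = −E_R Z²/n² ⇒ n² = E_R Z²/(−E_n) = 13.61 × 5² / 5.316 ≈ 64.00
n = 8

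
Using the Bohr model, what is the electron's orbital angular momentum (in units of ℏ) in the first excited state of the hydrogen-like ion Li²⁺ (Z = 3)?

L_n = nℏ, so L/ℏ = n = 2.

2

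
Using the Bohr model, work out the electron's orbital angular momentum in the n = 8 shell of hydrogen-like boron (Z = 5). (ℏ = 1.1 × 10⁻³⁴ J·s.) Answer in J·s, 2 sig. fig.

8.8 × 10⁻³⁴ J·s

L_n = nℏ = 8 × 1.1 × 10⁻³⁴ = 8.8 × 10⁻³⁴ J·s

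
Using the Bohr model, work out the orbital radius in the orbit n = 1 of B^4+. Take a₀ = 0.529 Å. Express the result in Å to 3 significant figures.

0.106 Å

r_n = n²a₀/Z = 1² × 0.529 / 5
    = 1 × 0.529 / 5 = 0.106 Å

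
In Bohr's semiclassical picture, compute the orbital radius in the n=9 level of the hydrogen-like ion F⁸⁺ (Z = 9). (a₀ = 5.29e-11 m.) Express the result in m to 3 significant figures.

r_n = n²a₀/Z = 9² × 5.29e-11 / 9
    = 81 × 5.29e-11 / 9 = 4.76e-10 m

4.76e-10 m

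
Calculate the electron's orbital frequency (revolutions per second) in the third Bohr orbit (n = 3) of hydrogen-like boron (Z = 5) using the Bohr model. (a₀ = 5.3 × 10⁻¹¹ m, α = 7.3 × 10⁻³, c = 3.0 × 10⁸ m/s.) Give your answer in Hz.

r = n²a₀/Z = 9.5 × 10⁻¹¹ m, v = Zαc/n = 3.6 × 10⁶ m/s
f = v/(2πr) = 6.1 × 10¹⁵ Hz

6.1 × 10¹⁵ Hz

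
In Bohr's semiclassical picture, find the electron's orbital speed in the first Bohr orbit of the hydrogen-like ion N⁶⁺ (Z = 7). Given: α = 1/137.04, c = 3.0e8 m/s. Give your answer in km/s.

1.5e4 km/s

v_n = Zαc/n = 7 × 0.0073 × 3.0e8 / 1
    = 1.5e4 km/s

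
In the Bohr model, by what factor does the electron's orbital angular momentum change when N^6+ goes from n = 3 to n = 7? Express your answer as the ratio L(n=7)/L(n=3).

7/3

L = nℏ depends only on n, so L ∝ n.
L(n=7)/L(n=3) = (7/3)^1 = 7/3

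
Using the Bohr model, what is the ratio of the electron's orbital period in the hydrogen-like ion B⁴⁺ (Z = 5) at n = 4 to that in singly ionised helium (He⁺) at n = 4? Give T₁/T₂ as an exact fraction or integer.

T ∝ Z^-2 · n^3
T₁/T₂ = (5/2)^-2 · (4/4)^3 = 4/25

4/25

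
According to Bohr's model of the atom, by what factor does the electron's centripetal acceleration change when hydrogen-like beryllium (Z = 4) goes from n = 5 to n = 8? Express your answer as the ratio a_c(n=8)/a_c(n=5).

a_c ∝ Z^3 · n^-4; with Z fixed, a_c ∝ n^-4.
a_c(n=8)/a_c(n=5) = (8/5)^-4 = 625/4096

625/4096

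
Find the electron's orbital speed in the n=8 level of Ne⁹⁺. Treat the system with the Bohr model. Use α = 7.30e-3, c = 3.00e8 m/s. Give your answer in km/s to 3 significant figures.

v_n = Zαc/n = 10 × 0.00730 × 3.00e8 / 8
    = 2740 km/s

2740 km/s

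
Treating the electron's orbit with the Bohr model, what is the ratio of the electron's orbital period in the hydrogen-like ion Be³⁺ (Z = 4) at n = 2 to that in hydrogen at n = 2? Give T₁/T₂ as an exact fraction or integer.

T ∝ Z^-2 · n^3
T₁/T₂ = (4/1)^-2 · (2/2)^3 = 1/16

1/16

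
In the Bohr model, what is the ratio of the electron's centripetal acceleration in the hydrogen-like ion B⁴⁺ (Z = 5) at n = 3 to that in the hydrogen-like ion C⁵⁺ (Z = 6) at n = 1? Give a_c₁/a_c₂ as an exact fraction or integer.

a_c ∝ Z^3 · n^-4
a_c₁/a_c₂ = (5/6)^3 · (3/1)^-4 = 125/17496

125/17496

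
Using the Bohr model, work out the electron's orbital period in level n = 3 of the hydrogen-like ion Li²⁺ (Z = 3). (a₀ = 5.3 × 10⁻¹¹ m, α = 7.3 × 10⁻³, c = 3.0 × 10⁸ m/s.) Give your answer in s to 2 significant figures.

r = n²a₀/Z = 3²·5.3 × 10⁻¹¹/3 = 1.6 × 10⁻¹⁰ m
v = Zαc/n = 3·0.0073·3.0 × 10⁸/3 = 2.2 × 10⁶ m/s
T = 2πr/v = 4.6 × 10⁻¹⁶ s

4.6 × 10⁻¹⁶ s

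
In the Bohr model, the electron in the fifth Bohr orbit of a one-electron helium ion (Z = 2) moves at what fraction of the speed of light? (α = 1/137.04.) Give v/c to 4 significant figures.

v_n = Zαc/n, so v/c = Zα/n = 2 × 0.007297 / 5 = 0.002919

0.002919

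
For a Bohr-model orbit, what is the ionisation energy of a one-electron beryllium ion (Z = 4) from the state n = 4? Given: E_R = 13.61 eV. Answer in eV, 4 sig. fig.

13.61 eV

E_n = −E_R·Z²/n² = −13.61 × 4²/4² eV = -13.61 eV
Ionisation energy = −E_n = 13.61 eV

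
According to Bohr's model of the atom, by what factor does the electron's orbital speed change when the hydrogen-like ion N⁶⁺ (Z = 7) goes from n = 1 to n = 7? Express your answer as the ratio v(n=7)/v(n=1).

v ∝ Z^1 · n^-1; with Z fixed, v ∝ n^-1.
v(n=7)/v(n=1) = (7/1)^-1 = 1/7

1/7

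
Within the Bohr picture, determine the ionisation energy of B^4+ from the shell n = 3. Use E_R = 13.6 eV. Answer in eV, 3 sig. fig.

E_n = −E_R·Z²/n² = −13.6 × 5²/3² eV = -37.8 eV
Ionisation energy = −E_n = 37.8 eV

37.8 eV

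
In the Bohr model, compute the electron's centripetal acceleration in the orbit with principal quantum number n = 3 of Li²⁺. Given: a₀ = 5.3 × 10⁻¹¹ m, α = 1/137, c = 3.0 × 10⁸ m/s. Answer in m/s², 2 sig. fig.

r = n²a₀/Z = 1.6 × 10⁻¹⁰ m, v = Zαc/n = 2.2 × 10⁶ m/s
a = v²/r = (2.2 × 10⁶)² / 1.6 × 10⁻¹⁰ = 3.0 × 10²² m/s²

3.0 × 10²² m/s²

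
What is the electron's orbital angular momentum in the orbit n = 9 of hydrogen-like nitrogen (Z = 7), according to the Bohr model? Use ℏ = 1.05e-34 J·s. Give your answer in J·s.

9.45e-34 J·s

L_n = nℏ = 9 × 1.05e-34 = 9.45e-34 J·s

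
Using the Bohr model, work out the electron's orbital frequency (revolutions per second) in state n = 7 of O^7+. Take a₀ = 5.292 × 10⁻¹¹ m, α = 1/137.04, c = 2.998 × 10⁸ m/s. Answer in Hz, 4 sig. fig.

r = n²a₀/Z = 3.241 × 10⁻¹⁰ m, v = Zαc/n = 2.500 × 10⁶ m/s
f = v/(2πr) = 1.228 × 10¹⁵ Hz

1.228 × 10¹⁵ Hz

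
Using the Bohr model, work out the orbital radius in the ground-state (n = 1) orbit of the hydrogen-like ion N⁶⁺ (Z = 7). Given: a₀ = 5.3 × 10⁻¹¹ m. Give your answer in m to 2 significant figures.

7.6 × 10⁻¹² m

r_n = n²a₀/Z = 1² × 5.3 × 10⁻¹¹ / 7
    = 1 × 5.3 × 10⁻¹¹ / 7 = 7.6 × 10⁻¹² m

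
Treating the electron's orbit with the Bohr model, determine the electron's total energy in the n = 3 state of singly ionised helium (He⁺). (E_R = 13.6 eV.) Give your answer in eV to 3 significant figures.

E_n = −E_R·Z²/n² = −13.6 × 2²/3² = -6.04 eV

-6.04 eV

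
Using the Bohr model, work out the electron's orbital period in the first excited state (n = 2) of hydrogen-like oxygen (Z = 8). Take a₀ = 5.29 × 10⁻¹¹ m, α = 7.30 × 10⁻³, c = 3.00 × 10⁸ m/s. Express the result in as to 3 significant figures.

19.0 as

r = n²a₀/Z = 2²·5.29 × 10⁻¹¹/8 = 2.65 × 10⁻¹¹ m
v = Zαc/n = 8·0.00730·3.00 × 10⁸/2 = 8.76 × 10⁶ m/s
T = 2πr/v = 1.90 × 10⁻¹⁷ s = 19.0 as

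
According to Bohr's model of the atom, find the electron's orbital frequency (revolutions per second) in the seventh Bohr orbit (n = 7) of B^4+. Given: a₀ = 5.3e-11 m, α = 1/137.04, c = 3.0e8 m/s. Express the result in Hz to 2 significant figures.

r = n²a₀/Z = 5.2e-10 m, v = Zαc/n = 1.6e6 m/s
f = v/(2πr) = 4.8e14 Hz

4.8e14 Hz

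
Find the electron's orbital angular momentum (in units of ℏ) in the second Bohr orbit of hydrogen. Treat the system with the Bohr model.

2

L_n = nℏ, so L/ℏ = n = 2.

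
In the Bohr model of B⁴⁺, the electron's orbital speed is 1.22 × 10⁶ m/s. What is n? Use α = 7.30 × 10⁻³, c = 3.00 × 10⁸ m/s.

9

v_n = Zαc/n ⇒ n = Zαc/v = 5 × 0.00730 × 3.00 × 10⁸ / 1.22 × 10⁶ ≈ 8.98
n = 9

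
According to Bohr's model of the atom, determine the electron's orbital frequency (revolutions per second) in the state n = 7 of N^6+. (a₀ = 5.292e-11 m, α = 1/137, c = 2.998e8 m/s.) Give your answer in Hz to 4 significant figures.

9.402e14 Hz

r = n²a₀/Z = 3.704e-10 m, v = Zαc/n = 2.188e6 m/s
f = v/(2πr) = 9.402e14 Hz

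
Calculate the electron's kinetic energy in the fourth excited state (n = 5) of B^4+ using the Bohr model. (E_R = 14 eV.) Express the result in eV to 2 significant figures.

For a Coulomb orbit the virial theorem gives K = −E_n.
E_n = −E_R·Z²/n², so K = E_R·Z²/n² = 14 × 5²/5² = 14 eV

14 eV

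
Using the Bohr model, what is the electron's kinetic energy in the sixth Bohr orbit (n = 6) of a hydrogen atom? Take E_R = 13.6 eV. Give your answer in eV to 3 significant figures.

For a Coulomb orbit the virial theorem gives K = −E_n.
E_n = −E_R·Z²/n², so K = E_R·Z²/n² = 13.6 × 1²/6² = 0.378 eV

0.378 eV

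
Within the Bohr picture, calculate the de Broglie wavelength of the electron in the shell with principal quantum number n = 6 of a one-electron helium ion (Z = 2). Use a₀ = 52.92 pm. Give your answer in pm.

The Bohr quantisation condition is nλ = 2πr_n.
r_n = n²a₀/Z = 952.6 pm
λ = 2πr_n/n = 2π·952.6/6 = 997.5 pm

997.5 pm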